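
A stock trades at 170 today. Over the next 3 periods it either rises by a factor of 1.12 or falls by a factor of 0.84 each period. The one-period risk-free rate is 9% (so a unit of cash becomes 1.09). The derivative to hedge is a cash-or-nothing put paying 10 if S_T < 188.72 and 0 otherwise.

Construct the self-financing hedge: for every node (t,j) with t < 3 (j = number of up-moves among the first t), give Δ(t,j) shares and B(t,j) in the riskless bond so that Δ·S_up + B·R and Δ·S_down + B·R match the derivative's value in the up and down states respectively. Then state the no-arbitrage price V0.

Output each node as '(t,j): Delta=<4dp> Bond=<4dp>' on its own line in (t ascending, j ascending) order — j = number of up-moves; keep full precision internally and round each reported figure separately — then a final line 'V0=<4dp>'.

The replicating-portfolio and risk-neutral prices coincide; use p* = (1.09−0.84)/(1.12−0.84) = 0.8929 for the latter.
Payoff layer (t=3): V(3,0)=10.0000, V(3,1)=10.0000, V(3,2)=10.0000, V(3,3)=0.0000
(2,0): S=119.9520. Δ = (V_up−V_dn)/(S_up−S_dn) = (10.0000−10.0000)/(134.3462−100.7597) = 0.0000. V = [p*·10.0000 + (1−p*)·10.0000]/1.09 = 9.1743. B = V − Δ·S = 9.1743.
(2,1): S=159.9360. Δ = (V_up−V_dn)/(S_up−S_dn) = (10.0000−10.0000)/(179.1283−134.3462) = 0.0000. V = [p*·10.0000 + (1−p*)·10.0000]/1.09 = 9.1743. B = V − Δ·S = 9.1743.
(2,2): S=213.2480. Δ = (V_up−V_dn)/(S_up−S_dn) = (0.0000−10.0000)/(238.8378−179.1283) = -0.1675. V = [p*·0.0000 + (1−p*)·10.0000]/1.09 = 0.9830. B = V − Δ·S = 36.6972.
(1,0): S=142.8000. Δ = (V_up−V_dn)/(S_up−S_dn) = (9.1743−9.1743)/(159.9360−119.9520) = 0.0000. V = [p*·9.1743 + (1−p*)·9.1743]/1.09 = 8.4168. B = V − Δ·S = 8.4168.
(1,1): S=190.4000. Δ = (V_up−V_dn)/(S_up−S_dn) = (0.9830−9.1743)/(213.2480−159.9360) = -0.1536. V = [p*·0.9830 + (1−p*)·9.1743]/1.09 = 1.7070. B = V − Δ·S = 30.9618.
(0,0): S=170.0000. Δ = (V_up−V_dn)/(S_up−S_dn) = (1.7070−8.4168)/(190.4000−142.8000) = -0.1410. V = [p*·1.7070 + (1−p*)·8.4168]/1.09 = 2.2256. B = V − Δ·S = 26.1892.
Check: Δ(0,0)·S0 + B(0,0) = 2.2256 = V0.

(0,0): Delta=-0.1410 Bond=26.1892
(1,0): Delta=0.0000 Bond=8.4168
(1,1): Delta=-0.1536 Bond=30.9618
(2,0): Delta=0.0000 Bond=9.1743
(2,1): Delta=0.0000 Bond=9.1743
(2,2): Delta=-0.1675 Bond=36.6972
V0=2.2256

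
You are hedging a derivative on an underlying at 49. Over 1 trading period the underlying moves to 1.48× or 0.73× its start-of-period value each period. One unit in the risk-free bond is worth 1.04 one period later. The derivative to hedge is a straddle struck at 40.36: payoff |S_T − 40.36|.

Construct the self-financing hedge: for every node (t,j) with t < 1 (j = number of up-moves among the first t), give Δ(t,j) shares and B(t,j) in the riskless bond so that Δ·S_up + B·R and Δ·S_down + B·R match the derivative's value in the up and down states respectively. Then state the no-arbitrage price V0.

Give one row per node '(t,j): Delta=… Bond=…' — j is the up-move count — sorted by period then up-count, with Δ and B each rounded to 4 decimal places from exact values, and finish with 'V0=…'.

Under the risk-neutral measure, an up-move has probability p* = (R−d)/(u−d) = 0.4133 and values discount at R = 1.04.
Terminal payoffs: V(1,0)=4.5900, V(1,1)=32.1600
  t=0,j=0: stock 49.0000 → up 72.5200 (V=32.1600), down 35.7700 (V=4.5900). Price 15.3708; hedge Δ=0.7502, bond B=-21.3892.
Root portfolio cost Δ·49+B reproduces V0=15.3708.

(0,0): Delta=0.7502 Bond=-21.3892
V0=15.3708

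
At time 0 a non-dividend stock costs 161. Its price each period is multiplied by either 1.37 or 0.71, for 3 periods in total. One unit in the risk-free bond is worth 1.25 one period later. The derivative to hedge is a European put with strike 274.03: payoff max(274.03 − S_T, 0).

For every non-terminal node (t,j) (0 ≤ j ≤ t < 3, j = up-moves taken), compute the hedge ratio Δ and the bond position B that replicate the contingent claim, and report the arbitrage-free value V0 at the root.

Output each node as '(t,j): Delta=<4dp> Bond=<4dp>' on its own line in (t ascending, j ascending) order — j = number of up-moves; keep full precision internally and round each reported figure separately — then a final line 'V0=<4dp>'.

The replicating-portfolio and risk-neutral prices coincide; use p* = (1.25−0.71)/(1.37−0.71) = 0.8182 for the latter.
Terminal payoffs: V(3,0)=216.4063, V(3,1)=162.8407, V(3,2)=59.4816, V(3,3)=0.0000
  t=2,j=0: stock 81.1601 → up 111.1893 (V=162.8407), down 57.6237 (V=216.4063). Price 138.0639; hedge Δ=-1.0000, bond B=219.2240.
  t=2,j=1: stock 156.6047 → up 214.5484 (V=59.4816), down 111.1893 (V=162.8407). Price 62.6193; hedge Δ=-1.0000, bond B=219.2240.
  t=2,j=2: stock 302.1809 → up 413.9878 (V=0.0000), down 214.5484 (V=59.4816). Price 8.6519; hedge Δ=-0.2982, bond B=98.7754.
  t=1,j=0: stock 114.3100 → up 156.6047 (V=62.6193), down 81.1601 (V=138.0639). Price 61.0692; hedge Δ=-1.0000, bond B=175.3792.
  t=1,j=1: stock 220.5700 → up 302.1809 (V=8.6519), down 156.6047 (V=62.6193). Price 14.7713; hedge Δ=-0.3707, bond B=96.5401.
  t=0,j=0: stock 161.0000 → up 220.5700 (V=14.7713), down 114.3100 (V=61.0692). Price 18.5513; hedge Δ=-0.4357, bond B=88.6996.
Root portfolio cost Δ·161+B reproduces V0=18.5513.

(0,0): Delta=-0.4357 Bond=88.6996
(1,0): Delta=-1.0000 Bond=175.3792
(1,1): Delta=-0.3707 Bond=96.5401
(2,0): Delta=-1.0000 Bond=219.2240
(2,1): Delta=-1.0000 Bond=219.2240
(2,2): Delta=-0.2982 Bond=98.7754
V0=18.5513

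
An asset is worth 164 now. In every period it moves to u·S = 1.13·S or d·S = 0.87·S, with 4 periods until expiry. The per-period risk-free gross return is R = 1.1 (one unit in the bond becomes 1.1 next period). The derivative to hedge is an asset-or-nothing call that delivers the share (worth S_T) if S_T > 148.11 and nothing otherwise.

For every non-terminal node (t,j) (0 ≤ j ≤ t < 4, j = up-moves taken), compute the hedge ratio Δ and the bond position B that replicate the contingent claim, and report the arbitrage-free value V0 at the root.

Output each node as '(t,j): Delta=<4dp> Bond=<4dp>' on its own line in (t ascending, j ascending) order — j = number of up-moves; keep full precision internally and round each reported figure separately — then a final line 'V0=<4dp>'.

(0,0): Delta=1.0752 Bond=-12.7993
(1,0): Delta=1.5467 Bond=-81.3466
(1,1): Delta=1.0279 Bond=-5.3052
(2,0): Delta=3.9495 Bond=-387.7522
(2,1): Delta=1.3054 Bond=-50.5764
(2,2): Delta=1.0000 Bond=0.0000
(3,0): Delta=0.0000 Bond=0.0000
(3,1): Delta=4.3462 Bond=-482.1614
(3,2): Delta=1.0000 Bond=0.0000
(3,3): Delta=1.0000 Bond=0.0000
V0=163.5356

The replicating-portfolio and risk-neutral prices coincide; use p* = (1.1−0.87)/(1.13−0.87) = 0.8846 for the latter.
Payoff layer (t=4): V(4,0)=0.0000, V(4,1)=0.0000, V(4,2)=158.5036, V(4,3)=205.8725, V(4,4)=267.3977
(3,0): S=107.9945. Δ = (V_up−V_dn)/(S_up−S_dn) = (0.0000−0.0000)/(122.0338−93.9552) = 0.0000. V = [p*·0.0000 + (1−p*)·0.0000]/1.1 = 0.0000. B = V − Δ·S = 0.0000.
(3,1): S=140.2687. Δ = (V_up−V_dn)/(S_up−S_dn) = (158.5036−0.0000)/(158.5036−122.0338) = 4.3462. V = [p*·158.5036 + (1−p*)·0.0000]/1.1 = 127.4680. B = V − Δ·S = -482.1614.
(3,2): S=182.1881. Δ = (V_up−V_dn)/(S_up−S_dn) = (205.8725−158.5036)/(205.8725−158.5036) = 1.0000. V = [p*·205.8725 + (1−p*)·158.5036]/1.1 = 182.1881. B = V − Δ·S = 0.0000.
(3,3): S=236.6351. Δ = (V_up−V_dn)/(S_up−S_dn) = (267.3977−205.8725)/(267.3977−205.8725) = 1.0000. V = [p*·267.3977 + (1−p*)·205.8725]/1.1 = 236.6351. B = V − Δ·S = 0.0000.
(2,0): S=124.1316. Δ = (V_up−V_dn)/(S_up−S_dn) = (127.4680−0.0000)/(140.2687−107.9945) = 3.9495. V = [p*·127.4680 + (1−p*)·0.0000]/1.1 = 102.5092. B = V − Δ·S = -387.7522.
(2,1): S=161.2284. Δ = (V_up−V_dn)/(S_up−S_dn) = (182.1881−127.4680)/(182.1881−140.2687) = 1.3054. V = [p*·182.1881 + (1−p*)·127.4680]/1.1 = 159.8857. B = V − Δ·S = -50.5764.
(2,2): S=209.4116. Δ = (V_up−V_dn)/(S_up−S_dn) = (236.6351−182.1881)/(236.6351−182.1881) = 1.0000. V = [p*·236.6351 + (1−p*)·182.1881]/1.1 = 209.4116. B = V − Δ·S = 0.0000.
(1,0): S=142.6800. Δ = (V_up−V_dn)/(S_up−S_dn) = (159.8857−102.5092)/(161.2284−124.1316) = 1.5467. V = [p*·159.8857 + (1−p*)·102.5092]/1.1 = 139.3321. B = V − Δ·S = -81.3466.
(1,1): S=185.3200. Δ = (V_up−V_dn)/(S_up−S_dn) = (209.4116−159.8857)/(209.4116−161.2284) = 1.0279. V = [p*·209.4116 + (1−p*)·159.8857]/1.1 = 185.1792. B = V − Δ·S = -5.3052.
(0,0): S=164.0000. Δ = (V_up−V_dn)/(S_up−S_dn) = (185.1792−139.3321)/(185.3200−142.6800) = 1.0752. V = [p*·185.1792 + (1−p*)·139.3321]/1.1 = 163.5356. B = V − Δ·S = -12.7993.
Check: Δ(0,0)·S0 + B(0,0) = 163.5356 = V0.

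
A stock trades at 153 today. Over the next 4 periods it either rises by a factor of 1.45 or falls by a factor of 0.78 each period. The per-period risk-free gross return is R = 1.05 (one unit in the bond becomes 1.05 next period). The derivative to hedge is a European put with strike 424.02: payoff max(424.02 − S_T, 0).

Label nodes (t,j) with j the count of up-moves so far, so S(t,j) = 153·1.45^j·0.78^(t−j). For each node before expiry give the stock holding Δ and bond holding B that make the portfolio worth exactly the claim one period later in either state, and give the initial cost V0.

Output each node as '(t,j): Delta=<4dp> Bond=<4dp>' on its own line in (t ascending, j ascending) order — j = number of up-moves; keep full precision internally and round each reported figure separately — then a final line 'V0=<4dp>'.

Since d<R<u, set p* = (R−d)/(u−d) = 0.4030; price each node as the discounted p*-expectation of its children.
Terminal values V(4,·): V(4,0)=367.3870, V(4,1)=318.7406, V(4,2)=228.3084, V(4,3)=60.1971, V(4,4)=0.0000
Node (3,0) S=72.6065: V=(p*·318.7406+(1−p*)·367.3870)/1.05=331.2221; Δ=(318.7406−367.3870)/(105.2794−56.6330)=-1.0000; B=V−Δ·S=403.8286
Node (3,1) S=134.9735: V=(p*·228.3084+(1−p*)·318.7406)/1.05=268.8550; Δ=(228.3084−318.7406)/(195.7116−105.2794)=-1.0000; B=V−Δ·S=403.8286
Node (3,2) S=250.9124: V=(p*·60.1971+(1−p*)·228.3084)/1.05=152.9162; Δ=(60.1971−228.3084)/(363.8229−195.7116)=-1.0000; B=V−Δ·S=403.8286
Node (3,3) S=466.4396: V=(p*·0.0000+(1−p*)·60.1971)/1.05=34.2272; Δ=(0.0000−60.1971)/(676.3375−363.8229)=-0.1926; B=V−Δ·S=124.0736
Node (2,0) S=93.0852: V=(p*·268.8550+(1−p*)·331.2221)/1.05=291.5134; Δ=(268.8550−331.2221)/(134.9735−72.6065)=-1.0000; B=V−Δ·S=384.5986
Node (2,1) S=173.0430: V=(p*·152.9162+(1−p*)·268.8550)/1.05=211.5556; Δ=(152.9162−268.8550)/(250.9124−134.9735)=-1.0000; B=V−Δ·S=384.5986
Node (2,2) S=321.6825: V=(p*·34.2272+(1−p*)·152.9162)/1.05=100.0822; Δ=(34.2272−152.9162)/(466.4396−250.9124)=-0.5507; B=V−Δ·S=277.2300
Node (1,0) S=119.3400: V=(p*·211.5556+(1−p*)·291.5134)/1.05=246.9444; Δ=(211.5556−291.5134)/(173.0430−93.0852)=-1.0000; B=V−Δ·S=366.2844
Node (1,1) S=221.8500: V=(p*·100.0822+(1−p*)·211.5556)/1.05=158.6986; Δ=(100.0822−211.5556)/(321.6825−173.0430)=-0.7500; B=V−Δ·S=325.0768
Node (0,0) S=153.0000: V=(p*·158.6986+(1−p*)·246.9444)/1.05=201.3168; Δ=(158.6986−246.9444)/(221.8500−119.3400)=-0.8609; B=V−Δ·S=333.0270
Check: Δ(0,0)·S0 + B(0,0) = 201.3168 = V0.

(0,0): Delta=-0.8609 Bond=333.0270
(1,0): Delta=-1.0000 Bond=366.2844
(1,1): Delta=-0.7500 Bond=325.0768
(2,0): Delta=-1.0000 Bond=384.5986
(2,1): Delta=-1.0000 Bond=384.5986
(2,2): Delta=-0.5507 Bond=277.2300
(3,0): Delta=-1.0000 Bond=403.8286
(3,1): Delta=-1.0000 Bond=403.8286
(3,2): Delta=-1.0000 Bond=403.8286
(3,3): Delta=-0.1926 Bond=124.0736
V0=201.3168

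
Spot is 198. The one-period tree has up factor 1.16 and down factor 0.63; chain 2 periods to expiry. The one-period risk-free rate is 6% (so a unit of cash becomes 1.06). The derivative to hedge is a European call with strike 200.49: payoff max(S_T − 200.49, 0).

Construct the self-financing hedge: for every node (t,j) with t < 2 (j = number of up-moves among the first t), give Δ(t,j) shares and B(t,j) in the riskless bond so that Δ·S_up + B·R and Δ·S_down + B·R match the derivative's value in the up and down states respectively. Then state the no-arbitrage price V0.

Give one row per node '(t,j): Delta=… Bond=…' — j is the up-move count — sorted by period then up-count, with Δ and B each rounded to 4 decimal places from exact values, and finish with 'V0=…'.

Since d<R<u, set p* = (R−d)/(u−d) = 0.8113; price each node as the discounted p*-expectation of its children.
At expiry t=2: V(2,0)=0.0000, V(2,1)=0.0000, V(2,2)=65.9388
  t=1,j=0: stock 124.7400 → up 144.6984 (V=0.0000), down 78.5862 (V=0.0000). Price 0.0000; hedge Δ=0.0000, bond B=0.0000.
  t=1,j=1: stock 229.6800 → up 266.4288 (V=65.9388), down 144.6984 (V=0.0000). Price 50.4694; hedge Δ=0.5417, bond B=-73.9435.
  t=0,j=0: stock 198.0000 → up 229.6800 (V=50.4694), down 124.7400 (V=0.0000). Price 38.6291; hedge Δ=0.4809, bond B=-56.5961.
Each (Δ,B) replicates both successor values, so the strategy is self-financing and V0 is arbitrage-free.

(0,0): Delta=0.4809 Bond=-56.5961
(1,0): Delta=0.0000 Bond=0.0000
(1,1): Delta=0.5417 Bond=-73.9435
V0=38.6291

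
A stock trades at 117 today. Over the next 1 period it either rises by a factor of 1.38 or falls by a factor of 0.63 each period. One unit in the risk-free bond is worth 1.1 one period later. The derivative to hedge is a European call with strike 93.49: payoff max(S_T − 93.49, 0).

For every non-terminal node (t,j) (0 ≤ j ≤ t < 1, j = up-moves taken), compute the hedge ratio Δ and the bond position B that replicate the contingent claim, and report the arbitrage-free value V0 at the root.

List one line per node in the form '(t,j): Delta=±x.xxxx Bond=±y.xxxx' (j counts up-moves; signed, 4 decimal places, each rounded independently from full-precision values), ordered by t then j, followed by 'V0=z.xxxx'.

Under the risk-neutral measure, an up-move has probability p* = (R−d)/(u−d) = 0.6267 and values discount at R = 1.1.
Payoff layer (t=1): V(1,0)=0.0000, V(1,1)=67.9700
  t=0,j=0: stock 117.0000 → up 161.4600 (V=67.9700), down 73.7100 (V=0.0000). Price 38.7223; hedge Δ=0.7746, bond B=-51.9044.
Each (Δ,B) replicates both successor values, so the strategy is self-financing and V0 is arbitrage-free.

(0,0): Delta=0.7746 Bond=-51.9044
V0=38.7223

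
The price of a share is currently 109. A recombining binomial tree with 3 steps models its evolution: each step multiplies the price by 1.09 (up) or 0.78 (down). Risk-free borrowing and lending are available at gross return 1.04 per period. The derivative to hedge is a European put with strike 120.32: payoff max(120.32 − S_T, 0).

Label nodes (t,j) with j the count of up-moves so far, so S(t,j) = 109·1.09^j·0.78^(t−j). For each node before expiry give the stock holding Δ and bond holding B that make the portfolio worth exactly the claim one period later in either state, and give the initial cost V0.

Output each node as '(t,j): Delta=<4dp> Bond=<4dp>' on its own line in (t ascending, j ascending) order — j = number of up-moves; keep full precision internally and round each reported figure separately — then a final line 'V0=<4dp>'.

No-arbitrage ⇒ martingale measure with p* = (R−d)/(u−d) = 0.8387.
Terminal payoffs: V(3,0)=68.5938, V(3,1)=48.0360, V(3,2)=19.3077, V(3,3)=0.0000
(2,0): S=66.3156. Δ = (V_up−V_dn)/(S_up−S_dn) = (48.0360−68.5938)/(72.2840−51.7262) = -1.0000. V = [p*·48.0360 + (1−p*)·68.5938]/1.04 = 49.3767. B = V − Δ·S = 115.6923.
(2,1): S=92.6718. Δ = (V_up−V_dn)/(S_up−S_dn) = (19.3077−48.0360)/(101.0123−72.2840) = -1.0000. V = [p*·19.3077 + (1−p*)·48.0360]/1.04 = 23.0205. B = V − Δ·S = 115.6923.
(2,2): S=129.5029. Δ = (V_up−V_dn)/(S_up−S_dn) = (0.0000−19.3077)/(141.1582−101.0123) = -0.4809. V = [p*·0.0000 + (1−p*)·19.3077]/1.04 = 2.9944. B = V − Δ·S = 65.2774.
(1,0): S=85.0200. Δ = (V_up−V_dn)/(S_up−S_dn) = (23.0205−49.3767)/(92.6718−66.3156) = -1.0000. V = [p*·23.0205 + (1−p*)·49.3767]/1.04 = 26.2226. B = V − Δ·S = 111.2426.
(1,1): S=118.8100. Δ = (V_up−V_dn)/(S_up−S_dn) = (2.9944−23.0205)/(129.5029−92.6718) = -0.5437. V = [p*·2.9944 + (1−p*)·23.0205]/1.04 = 5.9850. B = V − Δ·S = 70.5854.
(0,0): S=109.0000. Δ = (V_up−V_dn)/(S_up−S_dn) = (5.9850−26.2226)/(118.8100−85.0200) = -0.5989. V = [p*·5.9850 + (1−p*)·26.2226]/1.04 = 8.8934. B = V − Δ·S = 74.1760.
Each (Δ,B) replicates both successor values, so the strategy is self-financing and V0 is arbitrage-free.

(0,0): Delta=-0.5989 Bond=74.1760
(1,0): Delta=-1.0000 Bond=111.2426
(1,1): Delta=-0.5437 Bond=70.5854
(2,0): Delta=-1.0000 Bond=115.6923
(2,1): Delta=-1.0000 Bond=115.6923
(2,2): Delta=-0.4809 Bond=65.2774
V0=8.8934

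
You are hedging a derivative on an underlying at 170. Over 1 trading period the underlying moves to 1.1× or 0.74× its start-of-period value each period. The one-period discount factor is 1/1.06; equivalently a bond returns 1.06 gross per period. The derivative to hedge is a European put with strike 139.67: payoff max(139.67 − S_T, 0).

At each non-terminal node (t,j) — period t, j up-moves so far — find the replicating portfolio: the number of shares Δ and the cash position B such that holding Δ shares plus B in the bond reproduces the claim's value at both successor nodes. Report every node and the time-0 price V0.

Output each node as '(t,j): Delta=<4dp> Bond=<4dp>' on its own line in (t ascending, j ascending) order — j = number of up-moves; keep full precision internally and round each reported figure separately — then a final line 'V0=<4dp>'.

(0,0): Delta=-0.2266 Bond=39.9817
V0=1.4539

No-arbitrage ⇒ martingale measure with p* = (R−d)/(u−d) = 0.8889.
Payoff layer (t=1): V(1,0)=13.8700, V(1,1)=0.0000
  t=0,j=0: stock 170.0000 → up 187.0000 (V=0.0000), down 125.8000 (V=13.8700). Price 1.4539; hedge Δ=-0.2266, bond B=39.9817.
Self-financing check: at every node Δ·S+B equals the discounted successor values.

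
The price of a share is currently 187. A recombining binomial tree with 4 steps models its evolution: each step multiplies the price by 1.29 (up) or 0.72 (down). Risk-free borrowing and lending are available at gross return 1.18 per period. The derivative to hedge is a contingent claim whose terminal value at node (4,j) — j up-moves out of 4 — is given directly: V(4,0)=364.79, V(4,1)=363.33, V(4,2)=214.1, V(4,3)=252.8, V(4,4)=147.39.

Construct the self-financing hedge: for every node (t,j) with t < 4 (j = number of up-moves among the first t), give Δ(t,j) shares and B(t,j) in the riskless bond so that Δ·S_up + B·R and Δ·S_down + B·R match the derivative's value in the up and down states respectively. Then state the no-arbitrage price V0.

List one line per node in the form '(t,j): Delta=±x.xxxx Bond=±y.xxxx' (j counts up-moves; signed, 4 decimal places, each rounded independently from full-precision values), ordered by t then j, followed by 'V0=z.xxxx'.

Under the risk-neutral measure, an up-move has probability p* = (R−d)/(u−d) = 0.8070 and values discount at R = 1.18.
Terminal values V(4,·): V(4,0)=364.7900, V(4,1)=363.3300, V(4,2)=214.1000, V(4,3)=252.8000, V(4,4)=147.3900
  t=3,j=0: stock 69.7974 → up 90.0386 (V=363.3300), down 50.2541 (V=364.7900). Price 308.1456; hedge Δ=-0.0367, bond B=310.7070.
  t=3,j=1: stock 125.0536 → up 161.3192 (V=214.1000), down 90.0386 (V=363.3300). Price 205.8464; hedge Δ=-2.0936, bond B=467.6534.
  t=3,j=2: stock 224.0544 → up 289.0302 (V=252.8000), down 161.3192 (V=214.1000). Price 207.9081; hedge Δ=0.3030, bond B=140.0134.
  t=3,j=3: stock 401.4308 → up 517.8458 (V=147.3900), down 289.0302 (V=252.8000). Price 142.1460; hedge Δ=-0.4607, bond B=327.0758.
  t=2,j=0: stock 96.9408 → up 125.0536 (V=205.8464), down 69.7974 (V=308.1456). Price 191.1766; hedge Δ=-1.8514, bond B=370.6487.
  t=2,j=1: stock 173.6856 → up 224.0544 (V=207.9081), down 125.0536 (V=205.8464). Price 175.8561; hedge Δ=0.0208, bond B=172.2391.
  t=2,j=2: stock 311.1867 → up 401.4308 (V=142.1460), down 224.0544 (V=207.9081). Price 131.2177; hedge Δ=-0.3707, bond B=246.5899.
  t=1,j=0: stock 134.6400 → up 173.6856 (V=175.8561), down 96.9408 (V=191.1766). Price 151.5362; hedge Δ=-0.1996, bond B=178.4142.
  t=1,j=1: stock 241.2300 → up 311.1867 (V=131.2177), down 173.6856 (V=175.8561). Price 118.5018; hedge Δ=-0.3246, bond B=196.8148.
  t=0,j=0: stock 187.0000 → up 241.2300 (V=118.5018), down 134.6400 (V=151.5362). Price 105.8279; hedge Δ=-0.3099, bond B=163.7829.
Each (Δ,B) replicates both successor values, so the strategy is self-financing and V0 is arbitrage-free.

(0,0): Delta=-0.3099 Bond=163.7829
(1,0): Delta=-0.1996 Bond=178.4142
(1,1): Delta=-0.3246 Bond=196.8148
(2,0): Delta=-1.8514 Bond=370.6487
(2,1): Delta=0.0208 Bond=172.2391
(2,2): Delta=-0.3707 Bond=246.5899
(3,0): Delta=-0.0367 Bond=310.7070
(3,1): Delta=-2.0936 Bond=467.6534
(3,2): Delta=0.3030 Bond=140.0134
(3,3): Delta=-0.4607 Bond=327.0758
V0=105.8279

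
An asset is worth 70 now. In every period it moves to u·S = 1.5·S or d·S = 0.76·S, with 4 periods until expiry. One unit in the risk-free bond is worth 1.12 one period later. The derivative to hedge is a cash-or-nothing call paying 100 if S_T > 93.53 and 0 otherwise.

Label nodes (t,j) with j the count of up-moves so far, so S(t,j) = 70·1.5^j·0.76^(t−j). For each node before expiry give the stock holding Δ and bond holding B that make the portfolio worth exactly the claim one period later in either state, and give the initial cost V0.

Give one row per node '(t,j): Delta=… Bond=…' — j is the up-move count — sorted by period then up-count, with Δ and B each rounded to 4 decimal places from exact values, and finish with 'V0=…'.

The replicating-portfolio and risk-neutral prices coincide; use p* = (1.12−0.76)/(1.5−0.76) = 0.4865 for the latter.
At expiry t=4: V(4,0)=0.0000, V(4,1)=0.0000, V(4,2)=0.0000, V(4,3)=100.0000, V(4,4)=100.0000
(3,0): S=30.7283. Δ = (V_up−V_dn)/(S_up−S_dn) = (0.0000−0.0000)/(46.0925−23.3535) = 0.0000. V = [p*·0.0000 + (1−p*)·0.0000]/1.12 = 0.0000. B = V − Δ·S = 0.0000.
(3,1): S=60.6480. Δ = (V_up−V_dn)/(S_up−S_dn) = (0.0000−0.0000)/(90.9720−46.0925) = 0.0000. V = [p*·0.0000 + (1−p*)·0.0000]/1.12 = 0.0000. B = V − Δ·S = 0.0000.
(3,2): S=119.7000. Δ = (V_up−V_dn)/(S_up−S_dn) = (100.0000−0.0000)/(179.5500−90.9720) = 1.1289. V = [p*·100.0000 + (1−p*)·0.0000]/1.12 = 43.4363. B = V − Δ·S = -91.6988.
(3,3): S=236.2500. Δ = (V_up−V_dn)/(S_up−S_dn) = (100.0000−100.0000)/(354.3750−179.5500) = 0.0000. V = [p*·100.0000 + (1−p*)·100.0000]/1.12 = 89.2857. B = V − Δ·S = 89.2857.
(2,0): S=40.4320. Δ = (V_up−V_dn)/(S_up−S_dn) = (0.0000−0.0000)/(60.6480−30.7283) = 0.0000. V = [p*·0.0000 + (1−p*)·0.0000]/1.12 = 0.0000. B = V − Δ·S = 0.0000.
(2,1): S=79.8000. Δ = (V_up−V_dn)/(S_up−S_dn) = (43.4363−0.0000)/(119.7000−60.6480) = 0.7356. V = [p*·43.4363 + (1−p*)·0.0000]/1.12 = 18.8671. B = V − Δ·S = -39.8306.
(2,2): S=157.5000. Δ = (V_up−V_dn)/(S_up−S_dn) = (89.2857−43.4363)/(236.2500−119.7000) = 0.3934. V = [p*·89.2857 + (1−p*)·43.4363]/1.12 = 58.6977. B = V − Δ·S = -3.2610.
(1,0): S=53.2000. Δ = (V_up−V_dn)/(S_up−S_dn) = (18.8671−0.0000)/(79.8000−40.4320) = 0.4793. V = [p*·18.8671 + (1−p*)·0.0000]/1.12 = 8.1952. B = V − Δ·S = -17.3009.
(1,1): S=105.0000. Δ = (V_up−V_dn)/(S_up−S_dn) = (58.6977−18.8671)/(157.5000−79.8000) = 0.5126. V = [p*·58.6977 + (1−p*)·18.8671]/1.12 = 34.1466. B = V − Δ·S = -19.6785.
(0,0): S=70.0000. Δ = (V_up−V_dn)/(S_up−S_dn) = (34.1466−8.1952)/(105.0000−53.2000) = 0.5010. V = [p*·34.1466 + (1−p*)·8.1952]/1.12 = 18.5894. B = V − Δ·S = -16.4800.
Each (Δ,B) replicates both successor values, so the strategy is self-financing and V0 is arbitrage-free.

(0,0): Delta=0.5010 Bond=-16.4800
(1,0): Delta=0.4793 Bond=-17.3009
(1,1): Delta=0.5126 Bond=-19.6785
(2,0): Delta=0.0000 Bond=0.0000
(2,1): Delta=0.7356 Bond=-39.8306
(2,2): Delta=0.3934 Bond=-3.2610
(3,0): Delta=0.0000 Bond=0.0000
(3,1): Delta=0.0000 Bond=0.0000
(3,2): Delta=1.1289 Bond=-91.6988
(3,3): Delta=0.0000 Bond=89.2857
V0=18.5894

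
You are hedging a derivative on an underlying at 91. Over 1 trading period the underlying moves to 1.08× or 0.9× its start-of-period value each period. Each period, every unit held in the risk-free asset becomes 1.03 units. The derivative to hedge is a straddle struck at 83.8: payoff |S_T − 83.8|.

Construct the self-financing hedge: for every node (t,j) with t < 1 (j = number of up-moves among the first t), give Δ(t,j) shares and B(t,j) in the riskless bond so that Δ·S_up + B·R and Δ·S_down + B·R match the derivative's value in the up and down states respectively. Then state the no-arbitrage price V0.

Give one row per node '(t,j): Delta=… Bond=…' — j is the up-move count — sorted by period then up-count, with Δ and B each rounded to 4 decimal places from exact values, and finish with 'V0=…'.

Under the risk-neutral measure, an up-move has probability p* = (R−d)/(u−d) = 0.7222 and values discount at R = 1.03.
At expiry t=1: V(1,0)=1.9000, V(1,1)=14.4800
(0,0): S=91.0000. Δ = (V_up−V_dn)/(S_up−S_dn) = (14.4800−1.9000)/(98.2800−81.9000) = 0.7680. V = [p*·14.4800 + (1−p*)·1.9000]/1.03 = 10.6656. B = V − Δ·S = -59.2233.
Each (Δ,B) replicates both successor values, so the strategy is self-financing and V0 is arbitrage-free.

(0,0): Delta=0.7680 Bond=-59.2233
V0=10.6656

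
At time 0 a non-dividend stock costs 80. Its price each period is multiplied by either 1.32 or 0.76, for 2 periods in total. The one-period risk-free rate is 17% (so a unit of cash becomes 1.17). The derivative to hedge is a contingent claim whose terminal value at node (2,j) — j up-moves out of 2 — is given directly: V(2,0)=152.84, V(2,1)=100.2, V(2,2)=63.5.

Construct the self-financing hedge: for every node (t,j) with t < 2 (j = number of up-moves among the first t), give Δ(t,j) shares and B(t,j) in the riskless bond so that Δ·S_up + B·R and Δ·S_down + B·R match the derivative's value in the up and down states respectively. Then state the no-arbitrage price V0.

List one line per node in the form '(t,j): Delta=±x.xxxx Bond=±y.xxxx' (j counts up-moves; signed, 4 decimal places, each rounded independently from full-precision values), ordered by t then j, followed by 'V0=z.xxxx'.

Under the risk-neutral measure, an up-move has probability p* = (R−d)/(u−d) = 0.7321 and values discount at R = 1.17.
Terminal payoffs: V(2,0)=152.8400, V(2,1)=100.2000, V(2,2)=63.5000
(1,0): S=60.8000. Δ = (V_up−V_dn)/(S_up−S_dn) = (100.2000−152.8400)/(80.2560−46.2080) = -1.5461. V = [p*·100.2000 + (1−p*)·152.8400]/1.17 = 97.6923. B = V − Δ·S = 191.6923.
(1,1): S=105.6000. Δ = (V_up−V_dn)/(S_up−S_dn) = (63.5000−100.2000)/(139.3920−80.2560) = -0.6206. V = [p*·63.5000 + (1−p*)·100.2000]/1.17 = 62.6755. B = V − Δ·S = 128.2112.
(0,0): S=80.0000. Δ = (V_up−V_dn)/(S_up−S_dn) = (62.6755−97.6923)/(105.6000−60.8000) = -0.7816. V = [p*·62.6755 + (1−p*)·97.6923]/1.17 = 61.5855. B = V − Δ·S = 124.1155.
Self-financing check: at every node Δ·S+B equals the discounted successor values.

(0,0): Delta=-0.7816 Bond=124.1155
(1,0): Delta=-1.5461 Bond=191.6923
(1,1): Delta=-0.6206 Bond=128.2112
V0=61.5855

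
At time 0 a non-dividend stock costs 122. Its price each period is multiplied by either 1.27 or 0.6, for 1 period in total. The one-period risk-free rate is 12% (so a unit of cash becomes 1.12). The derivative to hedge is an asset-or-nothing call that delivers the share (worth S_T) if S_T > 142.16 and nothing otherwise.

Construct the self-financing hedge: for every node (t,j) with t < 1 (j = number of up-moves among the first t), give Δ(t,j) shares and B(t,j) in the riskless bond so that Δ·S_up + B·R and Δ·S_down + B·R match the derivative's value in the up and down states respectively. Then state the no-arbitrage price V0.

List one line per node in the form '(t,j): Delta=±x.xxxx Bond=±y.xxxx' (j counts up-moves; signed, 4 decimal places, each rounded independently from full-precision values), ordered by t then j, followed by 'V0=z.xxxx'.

(0,0): Delta=1.8955 Bond=-123.8859
V0=107.3678

Since d<R<u, set p* = (R−d)/(u−d) = 0.7761; price each node as the discounted p*-expectation of its children.
Terminal values V(1,·): V(1,0)=0.0000, V(1,1)=154.9400
(0,0): S=122.0000. Δ = (V_up−V_dn)/(S_up−S_dn) = (154.9400−0.0000)/(154.9400−73.2000) = 1.8955. V = [p*·154.9400 + (1−p*)·0.0000]/1.12 = 107.3678. B = V − Δ·S = -123.8859.
The time-0 hedge costs 107.3678, which is the no-arbitrage price.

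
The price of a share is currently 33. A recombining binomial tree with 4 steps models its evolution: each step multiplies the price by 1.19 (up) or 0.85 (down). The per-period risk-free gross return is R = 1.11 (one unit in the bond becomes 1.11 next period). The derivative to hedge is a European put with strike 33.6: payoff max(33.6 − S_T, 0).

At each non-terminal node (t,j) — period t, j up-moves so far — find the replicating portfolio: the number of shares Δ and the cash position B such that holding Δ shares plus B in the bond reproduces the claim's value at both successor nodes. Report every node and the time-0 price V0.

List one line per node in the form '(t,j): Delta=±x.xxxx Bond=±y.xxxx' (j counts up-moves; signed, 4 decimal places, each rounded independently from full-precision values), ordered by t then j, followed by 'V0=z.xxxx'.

No-arbitrage ⇒ martingale measure with p* = (R−d)/(u−d) = 0.7647.
Payoff layer (t=4): V(4,0)=16.3738, V(4,1)=9.4833, V(4,2)=0.0000, V(4,3)=0.0000, V(4,4)=0.0000
(3,0): S=20.2661. Δ = (V_up−V_dn)/(S_up−S_dn) = (9.4833−16.3738)/(24.1167−17.2262) = -1.0000. V = [p*·9.4833 + (1−p*)·16.3738]/1.11 = 10.0041. B = V − Δ·S = 30.2703.
(3,1): S=28.3726. Δ = (V_up−V_dn)/(S_up−S_dn) = (0.0000−9.4833)/(33.7634−24.1167) = -0.9831. V = [p*·0.0000 + (1−p*)·9.4833]/1.11 = 2.0102. B = V − Δ·S = 29.9023.
(3,2): S=39.7216. Δ = (V_up−V_dn)/(S_up−S_dn) = (0.0000−0.0000)/(47.2687−33.7634) = 0.0000. V = [p*·0.0000 + (1−p*)·0.0000]/1.11 = 0.0000. B = V − Δ·S = 0.0000.
(3,3): S=55.6102. Δ = (V_up−V_dn)/(S_up−S_dn) = (0.0000−0.0000)/(66.1762−47.2687) = 0.0000. V = [p*·0.0000 + (1−p*)·0.0000]/1.11 = 0.0000. B = V − Δ·S = 0.0000.
(2,0): S=23.8425. Δ = (V_up−V_dn)/(S_up−S_dn) = (2.0102−10.0041)/(28.3726−20.2661) = -0.9861. V = [p*·2.0102 + (1−p*)·10.0041]/1.11 = 3.5055. B = V − Δ·S = 27.0170.
(2,1): S=33.3795. Δ = (V_up−V_dn)/(S_up−S_dn) = (0.0000−2.0102)/(39.7216−28.3726) = -0.1771. V = [p*·0.0000 + (1−p*)·2.0102]/1.11 = 0.4261. B = V − Δ·S = 6.3386.
(2,2): S=46.7313. Δ = (V_up−V_dn)/(S_up−S_dn) = (0.0000−0.0000)/(55.6102−39.7216) = 0.0000. V = [p*·0.0000 + (1−p*)·0.0000]/1.11 = 0.0000. B = V − Δ·S = 0.0000.
(1,0): S=28.0500. Δ = (V_up−V_dn)/(S_up−S_dn) = (0.4261−3.5055)/(33.3795−23.8425) = -0.3229. V = [p*·0.4261 + (1−p*)·3.5055]/1.11 = 1.0367. B = V − Δ·S = 10.0938.
(1,1): S=39.2700. Δ = (V_up−V_dn)/(S_up−S_dn) = (0.0000−0.4261)/(46.7313−33.3795) = -0.0319. V = [p*·0.0000 + (1−p*)·0.4261]/1.11 = 0.0903. B = V − Δ·S = 1.3436.
(0,0): S=33.0000. Δ = (V_up−V_dn)/(S_up−S_dn) = (0.0903−1.0367)/(39.2700−28.0500) = -0.0843. V = [p*·0.0903 + (1−p*)·1.0367]/1.11 = 0.2820. B = V − Δ·S = 3.0653.
Root portfolio cost Δ·33+B reproduces V0=0.2820.

(0,0): Delta=-0.0843 Bond=3.0653
(1,0): Delta=-0.3229 Bond=10.0938
(1,1): Delta=-0.0319 Bond=1.3436
(2,0): Delta=-0.9861 Bond=27.0170
(2,1): Delta=-0.1771 Bond=6.3386
(2,2): Delta=0.0000 Bond=0.0000
(3,0): Delta=-1.0000 Bond=30.2703
(3,1): Delta=-0.9831 Bond=29.9023
(3,2): Delta=0.0000 Bond=0.0000
(3,3): Delta=0.0000 Bond=0.0000
V0=0.2820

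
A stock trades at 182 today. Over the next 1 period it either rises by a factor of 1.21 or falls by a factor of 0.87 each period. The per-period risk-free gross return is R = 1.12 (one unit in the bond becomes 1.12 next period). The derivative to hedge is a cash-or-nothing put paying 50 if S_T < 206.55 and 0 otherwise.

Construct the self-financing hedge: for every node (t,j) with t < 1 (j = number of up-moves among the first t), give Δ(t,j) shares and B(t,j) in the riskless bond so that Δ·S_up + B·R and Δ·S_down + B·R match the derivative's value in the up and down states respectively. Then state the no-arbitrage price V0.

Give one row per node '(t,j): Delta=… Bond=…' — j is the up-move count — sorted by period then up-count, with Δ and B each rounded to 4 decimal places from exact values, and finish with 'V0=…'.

(0,0): Delta=-0.8080 Bond=158.8761
V0=11.8172

No-arbitrage ⇒ martingale measure with p* = (R−d)/(u−d) = 0.7353.
At expiry t=1: V(1,0)=50.0000, V(1,1)=0.0000
(0,0): S=182.0000. Δ = (V_up−V_dn)/(S_up−S_dn) = (0.0000−50.0000)/(220.2200−158.3400) = -0.8080. V = [p*·0.0000 + (1−p*)·50.0000]/1.12 = 11.8172. B = V − Δ·S = 158.8761.
Root portfolio cost Δ·182+B reproduces V0=11.8172.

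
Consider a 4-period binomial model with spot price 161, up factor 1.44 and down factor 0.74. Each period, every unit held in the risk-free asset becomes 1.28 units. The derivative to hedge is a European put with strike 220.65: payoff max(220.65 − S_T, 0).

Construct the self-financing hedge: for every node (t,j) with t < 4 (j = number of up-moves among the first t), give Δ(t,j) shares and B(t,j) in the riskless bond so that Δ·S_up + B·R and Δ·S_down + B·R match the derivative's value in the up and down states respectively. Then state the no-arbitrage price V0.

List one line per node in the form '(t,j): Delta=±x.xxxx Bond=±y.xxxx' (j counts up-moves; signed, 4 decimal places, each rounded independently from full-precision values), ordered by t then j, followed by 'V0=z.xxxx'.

(0,0): Delta=-0.1131 Bond=22.7517
(1,0): Delta=-0.4116 Bond=64.6865
(1,1): Delta=-0.0676 Bond=18.5846
(2,0): Delta=-1.0000 Bond=134.6741
(2,1): Delta=-0.3220 Bond=67.4283
(2,2): Delta=-0.0289 Bond=10.8580
(3,0): Delta=-1.0000 Bond=172.3828
(3,1): Delta=-1.0000 Bond=172.3828
(3,2): Delta=-0.2188 Bond=60.8046
(3,3): Delta=0.0000 Bond=0.0000
V0=4.5438

Under the risk-neutral measure, an up-move has probability p* = (R−d)/(u−d) = 0.7714 and values discount at R = 1.28.
Terminal payoffs: V(4,0)=172.3716, V(4,1)=126.7029, V(4,2)=37.8340, V(4,3)=0.0000, V(4,4)=0.0000
(3,0): S=65.2411. Δ = (V_up−V_dn)/(S_up−S_dn) = (126.7029−172.3716)/(93.9471−48.2784) = -1.0000. V = [p*·126.7029 + (1−p*)·172.3716]/1.28 = 107.1417. B = V − Δ·S = 172.3828.
(3,1): S=126.9556. Δ = (V_up−V_dn)/(S_up−S_dn) = (37.8340−126.7029)/(182.8160−93.9471) = -1.0000. V = [p*·37.8340 + (1−p*)·126.7029]/1.28 = 45.4272. B = V − Δ·S = 172.3828.
(3,2): S=247.0487. Δ = (V_up−V_dn)/(S_up−S_dn) = (0.0000−37.8340)/(355.7501−182.8160) = -0.2188. V = [p*·0.0000 + (1−p*)·37.8340]/1.28 = 6.7561. B = V − Δ·S = 60.8046.
(3,3): S=480.7434. Δ = (V_up−V_dn)/(S_up−S_dn) = (0.0000−0.0000)/(692.2705−355.7501) = 0.0000. V = [p*·0.0000 + (1−p*)·0.0000]/1.28 = 0.0000. B = V − Δ·S = 0.0000.
(2,0): S=88.1636. Δ = (V_up−V_dn)/(S_up−S_dn) = (45.4272−107.1417)/(126.9556−65.2411) = -1.0000. V = [p*·45.4272 + (1−p*)·107.1417]/1.28 = 46.5105. B = V − Δ·S = 134.6741.
(2,1): S=171.5616. Δ = (V_up−V_dn)/(S_up−S_dn) = (6.7561−45.4272)/(247.0487−126.9556) = -0.3220. V = [p*·6.7561 + (1−p*)·45.4272]/1.28 = 12.1837. B = V − Δ·S = 67.4283.
(2,2): S=333.8496. Δ = (V_up−V_dn)/(S_up−S_dn) = (0.0000−6.7561)/(480.7434−247.0487) = -0.0289. V = [p*·0.0000 + (1−p*)·6.7561]/1.28 = 1.2064. B = V − Δ·S = 10.8580.
(1,0): S=119.1400. Δ = (V_up−V_dn)/(S_up−S_dn) = (12.1837−46.5105)/(171.5616−88.1636) = -0.4116. V = [p*·12.1837 + (1−p*)·46.5105]/1.28 = 15.6483. B = V − Δ·S = 64.6865.
(1,1): S=231.8400. Δ = (V_up−V_dn)/(S_up−S_dn) = (1.2064−12.1837)/(333.8496−171.5616) = -0.0676. V = [p*·1.2064 + (1−p*)·12.1837]/1.28 = 2.9028. B = V − Δ·S = 18.5846.
(0,0): S=161.0000. Δ = (V_up−V_dn)/(S_up−S_dn) = (2.9028−15.6483)/(231.8400−119.1400) = -0.1131. V = [p*·2.9028 + (1−p*)·15.6483]/1.28 = 4.5438. B = V − Δ·S = 22.7517.
Root portfolio cost Δ·161+B reproduces V0=4.5438.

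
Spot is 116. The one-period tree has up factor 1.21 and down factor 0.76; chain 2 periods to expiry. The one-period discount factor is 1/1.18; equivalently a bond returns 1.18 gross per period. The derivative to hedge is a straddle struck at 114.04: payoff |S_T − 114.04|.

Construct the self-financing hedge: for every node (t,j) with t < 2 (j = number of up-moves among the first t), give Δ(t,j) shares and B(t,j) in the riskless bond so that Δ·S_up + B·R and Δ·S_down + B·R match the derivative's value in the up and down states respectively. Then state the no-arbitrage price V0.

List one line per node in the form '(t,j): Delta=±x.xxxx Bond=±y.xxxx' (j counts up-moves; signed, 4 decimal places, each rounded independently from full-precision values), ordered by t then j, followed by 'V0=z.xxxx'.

Risk-neutral probability p* = (R−d)/(u−d) = (1.18−0.76)/(1.21−0.76) = 0.9333.
Payoff layer (t=2): V(2,0)=47.0384, V(2,1)=7.3664, V(2,2)=55.7956
(1,0): S=88.1600. Δ = (V_up−V_dn)/(S_up−S_dn) = (7.3664−47.0384)/(106.6736−67.0016) = -1.0000. V = [p*·7.3664 + (1−p*)·47.0384]/1.18 = 8.4841. B = V − Δ·S = 96.6441.
(1,1): S=140.3600. Δ = (V_up−V_dn)/(S_up−S_dn) = (55.7956−7.3664)/(169.8356−106.6736) = 0.7667. V = [p*·55.7956 + (1−p*)·7.3664]/1.18 = 44.5483. B = V − Δ·S = -63.0722.
(0,0): S=116.0000. Δ = (V_up−V_dn)/(S_up−S_dn) = (44.5483−8.4841)/(140.3600−88.1600) = 0.6909. V = [p*·44.5483 + (1−p*)·8.4841]/1.18 = 35.7153. B = V − Δ·S = -44.4275.
Check: Δ(0,0)·S0 + B(0,0) = 35.7153 = V0.

(0,0): Delta=0.6909 Bond=-44.4275
(1,0): Delta=-1.0000 Bond=96.6441
(1,1): Delta=0.7667 Bond=-63.0722
V0=35.7153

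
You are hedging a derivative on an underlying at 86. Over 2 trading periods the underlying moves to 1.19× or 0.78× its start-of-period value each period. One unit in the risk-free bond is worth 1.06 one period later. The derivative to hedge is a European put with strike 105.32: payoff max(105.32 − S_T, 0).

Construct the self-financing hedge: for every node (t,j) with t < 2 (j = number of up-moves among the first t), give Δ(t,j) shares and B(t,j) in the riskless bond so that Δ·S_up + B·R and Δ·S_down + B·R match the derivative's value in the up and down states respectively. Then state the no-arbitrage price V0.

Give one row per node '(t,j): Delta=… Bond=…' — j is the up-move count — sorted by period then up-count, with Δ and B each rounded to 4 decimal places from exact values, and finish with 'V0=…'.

(0,0): Delta=-0.6992 Bond=74.6963
(1,0): Delta=-1.0000 Bond=99.3585
(1,1): Delta=-0.6076 Bond=69.8086
V0=14.5686

The replicating-portfolio and risk-neutral prices coincide; use p* = (1.06−0.78)/(1.19−0.78) = 0.6829 for the latter.
Terminal payoffs: V(2,0)=52.9976, V(2,1)=25.4948, V(2,2)=0.0000
(1,0): S=67.0800. Δ = (V_up−V_dn)/(S_up−S_dn) = (25.4948−52.9976)/(79.8252−52.3224) = -1.0000. V = [p*·25.4948 + (1−p*)·52.9976]/1.06 = 32.2785. B = V − Δ·S = 99.3585.
(1,1): S=102.3400. Δ = (V_up−V_dn)/(S_up−S_dn) = (0.0000−25.4948)/(121.7846−79.8252) = -0.6076. V = [p*·0.0000 + (1−p*)·25.4948]/1.06 = 7.6261. B = V − Δ·S = 69.8086.
(0,0): S=86.0000. Δ = (V_up−V_dn)/(S_up−S_dn) = (7.6261−32.2785)/(102.3400−67.0800) = -0.6992. V = [p*·7.6261 + (1−p*)·32.2785]/1.06 = 14.5686. B = V − Δ·S = 74.6963.
The time-0 hedge costs 14.5686, which is the no-arbitrage price.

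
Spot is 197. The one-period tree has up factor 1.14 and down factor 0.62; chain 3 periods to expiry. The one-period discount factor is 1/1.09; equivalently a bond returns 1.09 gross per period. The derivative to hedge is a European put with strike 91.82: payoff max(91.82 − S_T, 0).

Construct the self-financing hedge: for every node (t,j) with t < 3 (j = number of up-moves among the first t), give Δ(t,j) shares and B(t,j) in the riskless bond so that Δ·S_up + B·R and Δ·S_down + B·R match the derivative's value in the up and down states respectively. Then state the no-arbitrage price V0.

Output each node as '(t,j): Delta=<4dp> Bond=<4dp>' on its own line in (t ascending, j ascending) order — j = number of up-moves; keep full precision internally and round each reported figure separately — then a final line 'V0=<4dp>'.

(0,0): Delta=-0.0108 Bond=2.2714
(1,0): Delta=-0.1264 Bond=16.5897
(1,1): Delta=-0.0041 Bond=0.9743
(2,0): Delta=-1.0000 Bond=84.2385
(2,1): Delta=-0.0758 Bond=11.0449
(2,2): Delta=0.0000 Bond=0.0000
V0=0.1371

No-arbitrage ⇒ martingale measure with p* = (R−d)/(u−d) = 0.9038.
Payoff layer (t=3): V(3,0)=44.8694, V(3,1)=5.4914, V(3,2)=0.0000, V(3,3)=0.0000
(2,0): S=75.7268. Δ = (V_up−V_dn)/(S_up−S_dn) = (5.4914−44.8694)/(86.3286−46.9506) = -1.0000. V = [p*·5.4914 + (1−p*)·44.8694]/1.09 = 8.5117. B = V − Δ·S = 84.2385.
(2,1): S=139.2396. Δ = (V_up−V_dn)/(S_up−S_dn) = (0.0000−5.4914)/(158.7331−86.3286) = -0.0758. V = [p*·0.0000 + (1−p*)·5.4914]/1.09 = 0.4844. B = V − Δ·S = 11.0449.
(2,2): S=256.0212. Δ = (V_up−V_dn)/(S_up−S_dn) = (0.0000−0.0000)/(291.8642−158.7331) = 0.0000. V = [p*·0.0000 + (1−p*)·0.0000]/1.09 = 0.0000. B = V − Δ·S = 0.0000.
(1,0): S=122.1400. Δ = (V_up−V_dn)/(S_up−S_dn) = (0.4844−8.5117)/(139.2396−75.7268) = -0.1264. V = [p*·0.4844 + (1−p*)·8.5117]/1.09 = 1.1526. B = V − Δ·S = 16.5897.
(1,1): S=224.5800. Δ = (V_up−V_dn)/(S_up−S_dn) = (0.0000−0.4844)/(256.0212−139.2396) = -0.0041. V = [p*·0.0000 + (1−p*)·0.4844]/1.09 = 0.0427. B = V − Δ·S = 0.9743.
(0,0): S=197.0000. Δ = (V_up−V_dn)/(S_up−S_dn) = (0.0427−1.1526)/(224.5800−122.1400) = -0.0108. V = [p*·0.0427 + (1−p*)·1.1526]/1.09 = 0.1371. B = V − Δ·S = 2.2714.
Each (Δ,B) replicates both successor values, so the strategy is self-financing and V0 is arbitrage-free.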